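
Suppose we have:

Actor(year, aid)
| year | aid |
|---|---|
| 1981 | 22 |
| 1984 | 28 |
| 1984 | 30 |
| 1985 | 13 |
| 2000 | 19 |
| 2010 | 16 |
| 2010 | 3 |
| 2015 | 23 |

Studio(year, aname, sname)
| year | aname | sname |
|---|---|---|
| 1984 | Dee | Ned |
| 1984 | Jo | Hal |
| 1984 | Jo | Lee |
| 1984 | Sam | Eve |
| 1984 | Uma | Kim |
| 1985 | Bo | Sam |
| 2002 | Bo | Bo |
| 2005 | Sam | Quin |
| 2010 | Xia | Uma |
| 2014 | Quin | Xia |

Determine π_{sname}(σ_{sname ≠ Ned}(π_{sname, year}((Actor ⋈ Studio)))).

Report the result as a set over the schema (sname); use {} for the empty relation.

Joining Actor and Studio on year yields {(1984, 28, Dee, Ned), (1984, 28, Jo, Hal), (1984, 28, Jo, Lee), (1984, 28, Sam, Eve), (1984, 28, Uma, Kim), (1984, 30, Dee, Ned), (1984, 30, Jo, Hal), (1984, 30, Jo, Lee), (1984, 30, Sam, Eve), (1984, 30, Uma, Kim), (1985, 13, Bo, Sam), (2010, 16, Xia, Uma), (2010, 3, Xia, Uma)}.
Keep only column(s) sname, year (6 duplicate(s) eliminated): {(Eve, 1984), (Hal, 1984), (Kim, 1984), (Lee, 1984), (Ned, 1984), (Sam, 1985), (Uma, 2010)}
Selection sname ≠ Ned: {(Eve, 1984), (Hal, 1984), (Kim, 1984), (Lee, 1984), (Sam, 1985), (Uma, 2010)}
Keep only column(s) sname: {Eve, Hal, Kim, Lee, Sam, Uma}

{Eve, Hal, Kim, Lee, Sam, Uma}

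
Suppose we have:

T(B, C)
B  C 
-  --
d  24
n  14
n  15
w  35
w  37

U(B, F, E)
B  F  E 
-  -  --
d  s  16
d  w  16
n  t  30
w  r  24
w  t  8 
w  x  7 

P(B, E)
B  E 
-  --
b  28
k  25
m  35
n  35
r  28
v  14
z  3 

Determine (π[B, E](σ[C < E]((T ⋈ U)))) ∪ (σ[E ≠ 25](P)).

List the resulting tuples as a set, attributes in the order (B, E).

{(b, 28), (m, 35), (n, 30), (n, 35), (r, 28), (v, 14), (z, 3)}

Natural join on B: {(d, 24, s, 16), (d, 24, w, 16), (n, 14, t, 30), (n, 15, t, 30), (w, 35, r, 24), (w, 35, t, 8), (w, 35, x, 7), (w, 37, r, 24), (w, 37, t, 8), (w, 37, x, 7)}
Filtering on C < E leaves {(n, 14, t, 30), (n, 15, t, 30)}.
Keep only column(s) B, E (1 duplicate(s) eliminated): {(n, 30)}
Filtering on E ≠ 25 leaves {(b, 28), (m, 35), (n, 35), (r, 28), (v, 14), (z, 3)}.
Taking the union: {(b, 28), (m, 35), (n, 30), (n, 35), (r, 28), (v, 14), (z, 3)}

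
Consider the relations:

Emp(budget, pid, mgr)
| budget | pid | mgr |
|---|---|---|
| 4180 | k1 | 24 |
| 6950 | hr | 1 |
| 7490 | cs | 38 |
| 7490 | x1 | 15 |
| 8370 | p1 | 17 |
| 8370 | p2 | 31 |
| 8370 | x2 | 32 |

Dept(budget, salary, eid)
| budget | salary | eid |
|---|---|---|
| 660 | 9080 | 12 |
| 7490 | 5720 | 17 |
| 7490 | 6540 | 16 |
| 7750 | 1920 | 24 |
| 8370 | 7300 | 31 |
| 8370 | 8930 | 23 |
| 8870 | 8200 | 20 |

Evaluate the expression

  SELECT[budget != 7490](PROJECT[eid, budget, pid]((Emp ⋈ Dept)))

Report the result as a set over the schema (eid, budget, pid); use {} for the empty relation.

{(23, 8370, p1), (23, 8370, p2), (23, 8370, x2), (31, 8370, p1), (31, 8370, p2), (31, 8370, x2)}

Emp ⋈ Dept (natural join on budget): {(7490, cs, 38, 5720, 17), (7490, cs, 38, 6540, 16), (7490, x1, 15, 5720, 17), (7490, x1, 15, 6540, 16), (8370, p1, 17, 7300, 31), (8370, p1, 17, 8930, 23), (8370, p2, 31, 7300, 31), (8370, p2, 31, 8930, 23), (8370, x2, 32, 7300, 31), (8370, x2, 32, 8930, 23)}
Keep only column(s) eid, budget, pid: {(16, 7490, cs), (16, 7490, x1), (17, 7490, cs), (17, 7490, x1), (23, 8370, p1), (23, 8370, p2), (23, 8370, x2), (31, 8370, p1), (31, 8370, p2), (31, 8370, x2)}
Apply σ_{budget != 7490}; surviving tuples: {(23, 8370, p1), (23, 8370, p2), (23, 8370, x2), (31, 8370, p1), (31, 8370, p2), (31, 8370, x2)}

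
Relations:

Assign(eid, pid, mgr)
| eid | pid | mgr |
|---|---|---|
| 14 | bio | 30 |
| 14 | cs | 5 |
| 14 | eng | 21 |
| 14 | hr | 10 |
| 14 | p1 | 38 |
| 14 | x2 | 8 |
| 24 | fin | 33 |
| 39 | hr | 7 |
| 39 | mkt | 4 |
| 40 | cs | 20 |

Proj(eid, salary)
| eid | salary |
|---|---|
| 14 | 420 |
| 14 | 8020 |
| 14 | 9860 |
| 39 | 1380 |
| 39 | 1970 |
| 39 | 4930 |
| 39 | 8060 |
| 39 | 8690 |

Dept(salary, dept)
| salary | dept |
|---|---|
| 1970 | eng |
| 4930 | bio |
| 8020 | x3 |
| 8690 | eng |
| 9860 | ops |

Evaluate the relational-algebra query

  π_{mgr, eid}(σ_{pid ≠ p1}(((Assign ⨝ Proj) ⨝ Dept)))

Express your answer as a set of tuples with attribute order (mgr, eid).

{(10, 14), (21, 14), (30, 14), (4, 39), (5, 14), (7, 39), (8, 14)}

Joining Assign and Proj on eid yields {(14, bio, 30, 420), (14, bio, 30, 8020), (14, bio, 30, 9860), (14, cs, 5, 420), (14, cs, 5, 8020), (14, cs, 5, 9860), (14, eng, 21, 420), (14, eng, 21, 8020), (14, eng, 21, 9860), (14, hr, 10, 420), (14, hr, 10, 8020), (14, hr, 10, 9860), (14, p1, 38, 420), (14, p1, 38, 8020), (14, p1, 38, 9860), (14, x2, 8, 420), (14, x2, 8, 8020), (14, x2, 8, 9860), (39, hr, 7, 1380), (39, hr, 7, 1970), (39, hr, 7, 4930), (39, hr, 7, 8060), (39, hr, 7, 8690), (39, mkt, 4, 1380), (39, mkt, 4, 1970), (39, mkt, 4, 4930), (39, mkt, 4, 8060), (39, mkt, 4, 8690)}.
Joining (Assign ⨝ Proj) and Dept on salary yields {(14, bio, 30, 8020, x3), (14, bio, 30, 9860, ops), (14, cs, 5, 8020, x3), (14, cs, 5, 9860, ops), (14, eng, 21, 8020, x3), (14, eng, 21, 9860, ops), (14, hr, 10, 8020, x3), (14, hr, 10, 9860, ops), (14, p1, 38, 8020, x3), (14, p1, 38, 9860, ops), (14, x2, 8, 8020, x3), (14, x2, 8, 9860, ops), (39, hr, 7, 1970, eng), (39, hr, 7, 4930, bio), (39, hr, 7, 8690, eng), (39, mkt, 4, 1970, eng), (39, mkt, 4, 4930, bio), (39, mkt, 4, 8690, eng)}.
Filtering on pid ≠ p1 leaves {(14, bio, 30, 8020, x3), (14, bio, 30, 9860, ops), (14, cs, 5, 8020, x3), (14, cs, 5, 9860, ops), (14, eng, 21, 8020, x3), (14, eng, 21, 9860, ops), (14, hr, 10, 8020, x3), (14, hr, 10, 9860, ops), (14, x2, 8, 8020, x3), (14, x2, 8, 9860, ops), (39, hr, 7, 1970, eng), (39, hr, 7, 4930, bio), (39, hr, 7, 8690, eng), (39, mkt, 4, 1970, eng), (39, mkt, 4, 4930, bio), (39, mkt, 4, 8690, eng)}.
π[mgr, eid]: project onto (mgr, eid) (9 duplicate(s) eliminated) → {(10, 14), (21, 14), (30, 14), (4, 39), (5, 14), (7, 39), (8, 14)}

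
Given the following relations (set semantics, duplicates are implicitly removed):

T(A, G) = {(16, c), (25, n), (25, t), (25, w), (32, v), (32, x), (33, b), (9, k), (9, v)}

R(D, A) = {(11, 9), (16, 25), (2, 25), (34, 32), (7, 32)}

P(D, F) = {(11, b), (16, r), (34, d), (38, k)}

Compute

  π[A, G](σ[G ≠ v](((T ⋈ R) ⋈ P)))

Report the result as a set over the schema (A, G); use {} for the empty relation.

{(25, n), (25, t), (25, w), (32, x), (9, k)}

Natural join on A: {(25, n, 16), (25, n, 2), (25, t, 16), (25, t, 2), (25, w, 16), (25, w, 2), (32, v, 34), (32, v, 7), (32, x, 34), (32, x, 7), (9, k, 11), (9, v, 11)}
Natural join on D: {(25, n, 16, r), (25, t, 16, r), (25, w, 16, r), (32, v, 34, d), (32, x, 34, d), (9, k, 11, b), (9, v, 11, b)}
σ[G ≠ v]: keep tuples satisfying G ≠ v → {(25, n, 16, r), (25, t, 16, r), (25, w, 16, r), (32, x, 34, d), (9, k, 11, b)}
Keep only column(s) A, G: {(25, n), (25, t), (25, w), (32, x), (9, k)}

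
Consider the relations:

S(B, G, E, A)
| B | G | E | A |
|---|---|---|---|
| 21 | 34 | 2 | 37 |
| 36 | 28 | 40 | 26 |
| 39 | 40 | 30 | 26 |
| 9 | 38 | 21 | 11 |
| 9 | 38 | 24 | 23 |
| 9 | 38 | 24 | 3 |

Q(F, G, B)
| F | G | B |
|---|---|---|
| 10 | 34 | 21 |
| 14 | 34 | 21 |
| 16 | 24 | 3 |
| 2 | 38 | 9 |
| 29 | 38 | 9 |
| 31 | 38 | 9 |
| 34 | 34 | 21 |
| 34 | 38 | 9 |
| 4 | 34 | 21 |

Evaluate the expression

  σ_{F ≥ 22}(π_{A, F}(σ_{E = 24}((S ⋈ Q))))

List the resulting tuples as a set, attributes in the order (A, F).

{(23, 29), (23, 31), (23, 34), (3, 29), (3, 31), (3, 34)}

Joining S and Q on B, G yields {(21, 34, 2, 37, 10), (21, 34, 2, 37, 14), (21, 34, 2, 37, 34), (21, 34, 2, 37, 4), (9, 38, 21, 11, 2), (9, 38, 21, 11, 29), (9, 38, 21, 11, 31), (9, 38, 21, 11, 34), (9, 38, 24, 23, 2), (9, 38, 24, 23, 29), (9, 38, 24, 23, 31), (9, 38, 24, 23, 34), (9, 38, 24, 3, 2), (9, 38, 24, 3, 29), (9, 38, 24, 3, 31), (9, 38, 24, 3, 34)}.
Apply σ_{E = 24}; surviving tuples: {(9, 38, 24, 23, 2), (9, 38, 24, 23, 29), (9, 38, 24, 23, 31), (9, 38, 24, 23, 34), (9, 38, 24, 3, 2), (9, 38, 24, 3, 29), (9, 38, 24, 3, 31), (9, 38, 24, 3, 34)}
Projecting to A, F: {(23, 2), (23, 29), (23, 31), (23, 34), (3, 2), (3, 29), (3, 31), (3, 34)}
Apply σ_{F ≥ 22}; surviving tuples: {(23, 29), (23, 31), (23, 34), (3, 29), (3, 31), (3, 34)}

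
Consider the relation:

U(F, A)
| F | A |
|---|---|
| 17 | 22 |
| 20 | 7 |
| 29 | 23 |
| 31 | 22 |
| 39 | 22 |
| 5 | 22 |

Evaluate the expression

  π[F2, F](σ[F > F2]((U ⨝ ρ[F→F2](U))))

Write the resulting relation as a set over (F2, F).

ρ[F→F2]: schema becomes (F2, A); tuples unchanged.
Joining U and ρ[F→F2](U) on A yields {(17, 22, 17), (17, 22, 31), (17, 22, 39), (17, 22, 5), (20, 7, 20), (29, 23, 29), (31, 22, 17), (31, 22, 31), (31, 22, 39), (31, 22, 5), (39, 22, 17), (39, 22, 31), (39, 22, 39), (39, 22, 5), (5, 22, 17), (5, 22, 31), (5, 22, 39), (5, 22, 5)}.
Filtering on F > F2 leaves {(17, 22, 5), (31, 22, 17), (31, 22, 5), (39, 22, 17), (39, 22, 31), (39, 22, 5)}.
Keep only column(s) F2, F: {(17, 31), (17, 39), (31, 39), (5, 17), (5, 31), (5, 39)}

{(17, 31), (17, 39), (31, 39), (5, 17), (5, 31), (5, 39)}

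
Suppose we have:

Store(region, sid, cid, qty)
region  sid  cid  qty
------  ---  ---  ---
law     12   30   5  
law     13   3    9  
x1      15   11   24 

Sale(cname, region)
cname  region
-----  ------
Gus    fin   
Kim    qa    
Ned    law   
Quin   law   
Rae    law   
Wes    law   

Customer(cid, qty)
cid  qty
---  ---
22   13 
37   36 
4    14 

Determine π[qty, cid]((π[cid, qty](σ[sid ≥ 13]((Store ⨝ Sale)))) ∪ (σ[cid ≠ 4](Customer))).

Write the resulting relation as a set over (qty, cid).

{(13, 22), (36, 37), (9, 3)}

Store ⋈ Sale (natural join on region): {(law, 12, 30, 5, Ned), (law, 12, 30, 5, Quin), (law, 12, 30, 5, Rae), (law, 12, 30, 5, Wes), (law, 13, 3, 9, Ned), (law, 13, 3, 9, Quin), (law, 13, 3, 9, Rae), (law, 13, 3, 9, Wes)}
σ[sid ≥ 13]: keep tuples satisfying sid ≥ 13 → {(law, 13, 3, 9, Ned), (law, 13, 3, 9, Quin), (law, 13, 3, 9, Rae), (law, 13, 3, 9, Wes)}
Keep only column(s) cid, qty (3 duplicate(s) eliminated): {(3, 9)}
σ[cid ≠ 4]: keep tuples satisfying cid ≠ 4 → {(22, 13), (37, 36)}
Union: {(3, 9)} with {(22, 13), (37, 36)} → {(22, 13), (3, 9), (37, 36)}
Keep only column(s) qty, cid: {(13, 22), (36, 37), (9, 3)}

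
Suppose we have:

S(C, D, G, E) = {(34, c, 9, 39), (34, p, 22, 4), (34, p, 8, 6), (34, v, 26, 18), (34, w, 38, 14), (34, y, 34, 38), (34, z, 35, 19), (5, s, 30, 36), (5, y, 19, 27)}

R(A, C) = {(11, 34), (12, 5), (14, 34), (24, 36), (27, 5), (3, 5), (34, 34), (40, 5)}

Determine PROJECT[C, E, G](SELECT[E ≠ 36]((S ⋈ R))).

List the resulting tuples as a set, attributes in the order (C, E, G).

S ⋈ R (natural join on C): {(34, c, 9, 39, 11), (34, c, 9, 39, 14), (34, c, 9, 39, 34), (34, p, 22, 4, 11), (34, p, 22, 4, 14), (34, p, 22, 4, 34), (34, p, 8, 6, 11), (34, p, 8, 6, 14), (34, p, 8, 6, 34), (34, v, 26, 18, 11), (34, v, 26, 18, 14), (34, v, 26, 18, 34), (34, w, 38, 14, 11), (34, w, 38, 14, 14), (34, w, 38, 14, 34), (34, y, 34, 38, 11), (34, y, 34, 38, 14), (34, y, 34, 38, 34), (34, z, 35, 19, 11), (34, z, 35, 19, 14), (34, z, 35, 19, 34), (5, s, 30, 36, 12), (5, s, 30, 36, 27), (5, s, 30, 36, 3), (5, s, 30, 36, 40), (5, y, 19, 27, 12), (5, y, 19, 27, 27), (5, y, 19, 27, 3), (5, y, 19, 27, 40)}
σ[E ≠ 36]: keep tuples satisfying E ≠ 36 → {(34, c, 9, 39, 11), (34, c, 9, 39, 14), (34, c, 9, 39, 34), (34, p, 22, 4, 11), (34, p, 22, 4, 14), (34, p, 22, 4, 34), (34, p, 8, 6, 11), (34, p, 8, 6, 14), (34, p, 8, 6, 34), (34, v, 26, 18, 11), (34, v, 26, 18, 14), (34, v, 26, 18, 34), (34, w, 38, 14, 11), (34, w, 38, 14, 14), (34, w, 38, 14, 34), (34, y, 34, 38, 11), (34, y, 34, 38, 14), (34, y, 34, 38, 34), (34, z, 35, 19, 11), (34, z, 35, 19, 14), (34, z, 35, 19, 34), (5, y, 19, 27, 12), (5, y, 19, 27, 27), (5, y, 19, 27, 3), (5, y, 19, 27, 40)}
π[C, E, G]: project onto (C, E, G) (17 duplicate(s) eliminated) → {(34, 14, 38), (34, 18, 26), (34, 19, 35), (34, 38, 34), (34, 39, 9), (34, 4, 22), (34, 6, 8), (5, 27, 19)}

{(34, 14, 38), (34, 18, 26), (34, 19, 35), (34, 38, 34), (34, 39, 9), (34, 4, 22), (34, 6, 8), (5, 27, 19)}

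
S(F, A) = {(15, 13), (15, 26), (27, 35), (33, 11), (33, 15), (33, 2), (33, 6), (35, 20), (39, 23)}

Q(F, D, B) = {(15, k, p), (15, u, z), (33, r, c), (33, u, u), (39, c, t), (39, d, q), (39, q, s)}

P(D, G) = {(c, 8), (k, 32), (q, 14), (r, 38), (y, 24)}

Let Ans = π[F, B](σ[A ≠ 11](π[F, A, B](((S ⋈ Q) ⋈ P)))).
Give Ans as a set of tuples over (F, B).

Natural join on F: {(15, 13, k, p), (15, 13, u, z), (15, 26, k, p), (15, 26, u, z), (33, 11, r, c), (33, 11, u, u), (33, 15, r, c), (33, 15, u, u), (33, 2, r, c), (33, 2, u, u), (33, 6, r, c), (33, 6, u, u), (39, 23, c, t), (39, 23, d, q), (39, 23, q, s)}
Natural join on D: {(15, 13, k, p, 32), (15, 26, k, p, 32), (33, 11, r, c, 38), (33, 15, r, c, 38), (33, 2, r, c, 38), (33, 6, r, c, 38), (39, 23, c, t, 8), (39, 23, q, s, 14)}
π[F, A, B]: project onto (F, A, B) → {(15, 13, p), (15, 26, p), (33, 11, c), (33, 15, c), (33, 2, c), (33, 6, c), (39, 23, s), (39, 23, t)}
Apply σ_{A ≠ 11}; surviving tuples: {(15, 13, p), (15, 26, p), (33, 15, c), (33, 2, c), (33, 6, c), (39, 23, s), (39, 23, t)}
π[F, B]: project onto (F, B) (3 duplicate(s) eliminated) → {(15, p), (33, c), (39, s), (39, t)}

{(15, p), (33, c), (39, s), (39, t)}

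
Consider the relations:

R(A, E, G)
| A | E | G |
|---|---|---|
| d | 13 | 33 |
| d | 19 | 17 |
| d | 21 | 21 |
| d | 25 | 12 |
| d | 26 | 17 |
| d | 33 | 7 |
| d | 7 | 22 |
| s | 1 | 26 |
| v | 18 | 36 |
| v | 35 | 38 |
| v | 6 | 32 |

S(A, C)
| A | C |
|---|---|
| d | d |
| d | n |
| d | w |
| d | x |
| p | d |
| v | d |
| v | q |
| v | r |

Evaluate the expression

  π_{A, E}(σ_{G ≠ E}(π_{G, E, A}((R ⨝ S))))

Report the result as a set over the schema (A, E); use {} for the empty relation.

{(d, 13), (d, 19), (d, 25), (d, 26), (d, 33), (d, 7), (v, 18), (v, 35), (v, 6)}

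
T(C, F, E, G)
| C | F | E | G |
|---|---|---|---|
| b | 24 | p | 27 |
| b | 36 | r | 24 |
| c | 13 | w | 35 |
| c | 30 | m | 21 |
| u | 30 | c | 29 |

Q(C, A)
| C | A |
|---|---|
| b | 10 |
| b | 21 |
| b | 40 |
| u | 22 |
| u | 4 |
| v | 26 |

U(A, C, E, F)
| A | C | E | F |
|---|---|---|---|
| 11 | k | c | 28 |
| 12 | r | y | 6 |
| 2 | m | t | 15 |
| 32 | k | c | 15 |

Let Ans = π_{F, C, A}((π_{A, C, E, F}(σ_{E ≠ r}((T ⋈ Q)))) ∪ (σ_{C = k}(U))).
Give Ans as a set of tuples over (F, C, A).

T ⋈ Q (natural join on C): {(b, 24, p, 27, 10), (b, 24, p, 27, 21), (b, 24, p, 27, 40), (b, 36, r, 24, 10), (b, 36, r, 24, 21), (b, 36, r, 24, 40), (u, 30, c, 29, 22), (u, 30, c, 29, 4)}
σ[E ≠ r]: keep tuples satisfying E ≠ r → {(b, 24, p, 27, 10), (b, 24, p, 27, 21), (b, 24, p, 27, 40), (u, 30, c, 29, 22), (u, 30, c, 29, 4)}
Projecting to A, C, E, F: {(10, b, p, 24), (21, b, p, 24), (22, u, c, 30), (4, u, c, 30), (40, b, p, 24)}
σ[C = k]: keep tuples satisfying C = k → {(11, k, c, 28), (32, k, c, 15)}
Set union of the two operands is {(10, b, p, 24), (11, k, c, 28), (21, b, p, 24), (22, u, c, 30), (32, k, c, 15), (4, u, c, 30), (40, b, p, 24)}.
Projecting to F, C, A: {(15, k, 32), (24, b, 10), (24, b, 21), (24, b, 40), (28, k, 11), (30, u, 22), (30, u, 4)}

{(15, k, 32), (24, b, 10), (24, b, 21), (24, b, 40), (28, k, 11), (30, u, 22), (30, u, 4)}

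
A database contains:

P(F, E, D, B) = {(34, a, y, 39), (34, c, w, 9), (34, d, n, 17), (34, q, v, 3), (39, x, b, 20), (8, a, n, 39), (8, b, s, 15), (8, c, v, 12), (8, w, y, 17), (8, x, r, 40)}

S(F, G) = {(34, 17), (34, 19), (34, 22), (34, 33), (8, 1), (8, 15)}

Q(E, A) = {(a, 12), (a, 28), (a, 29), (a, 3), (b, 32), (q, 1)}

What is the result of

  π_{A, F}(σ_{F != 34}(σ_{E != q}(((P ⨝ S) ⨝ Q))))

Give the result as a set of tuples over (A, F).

{(12, 8), (28, 8), (29, 8), (3, 8), (32, 8)}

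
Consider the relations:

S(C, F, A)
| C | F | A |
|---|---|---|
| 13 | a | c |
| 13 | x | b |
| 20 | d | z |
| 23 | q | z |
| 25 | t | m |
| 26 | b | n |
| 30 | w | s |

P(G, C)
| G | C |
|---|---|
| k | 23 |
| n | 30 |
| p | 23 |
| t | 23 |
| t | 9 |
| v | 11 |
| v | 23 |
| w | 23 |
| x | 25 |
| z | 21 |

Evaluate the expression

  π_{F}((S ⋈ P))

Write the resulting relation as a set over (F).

Natural join on C: {(23, q, z, k), (23, q, z, p), (23, q, z, t), (23, q, z, v), (23, q, z, w), (25, t, m, x), (30, w, s, n)}
Projecting to F (4 duplicate(s) eliminated): {q, t, w}

{q, t, w}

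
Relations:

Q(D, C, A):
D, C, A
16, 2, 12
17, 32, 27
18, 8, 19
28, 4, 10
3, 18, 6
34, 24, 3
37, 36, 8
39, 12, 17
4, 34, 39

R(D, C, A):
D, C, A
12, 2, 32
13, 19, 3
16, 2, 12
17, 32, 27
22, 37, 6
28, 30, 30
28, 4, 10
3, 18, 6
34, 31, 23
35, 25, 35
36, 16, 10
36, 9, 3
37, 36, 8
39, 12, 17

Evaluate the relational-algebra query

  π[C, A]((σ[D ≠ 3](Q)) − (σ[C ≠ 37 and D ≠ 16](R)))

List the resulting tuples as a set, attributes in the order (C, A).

σ[D ≠ 3]: keep tuples satisfying D ≠ 3 → {(16, 2, 12), (17, 32, 27), (18, 8, 19), (28, 4, 10), (34, 24, 3), (37, 36, 8), (39, 12, 17), (4, 34, 39)}
σ[C ≠ 37 and D ≠ 16]: keep tuples satisfying C ≠ 37 and D ≠ 16 → {(12, 2, 32), (13, 19, 3), (17, 32, 27), (28, 30, 30), (28, 4, 10), (3, 18, 6), (34, 31, 23), (35, 25, 35), (36, 16, 10), (36, 9, 3), (37, 36, 8), (39, 12, 17)}
Taking the difference: {(16, 2, 12), (18, 8, 19), (34, 24, 3), (4, 34, 39)}
π[C, A]: project onto (C, A) → {(2, 12), (24, 3), (34, 39), (8, 19)}

{(2, 12), (24, 3), (34, 39), (8, 19)}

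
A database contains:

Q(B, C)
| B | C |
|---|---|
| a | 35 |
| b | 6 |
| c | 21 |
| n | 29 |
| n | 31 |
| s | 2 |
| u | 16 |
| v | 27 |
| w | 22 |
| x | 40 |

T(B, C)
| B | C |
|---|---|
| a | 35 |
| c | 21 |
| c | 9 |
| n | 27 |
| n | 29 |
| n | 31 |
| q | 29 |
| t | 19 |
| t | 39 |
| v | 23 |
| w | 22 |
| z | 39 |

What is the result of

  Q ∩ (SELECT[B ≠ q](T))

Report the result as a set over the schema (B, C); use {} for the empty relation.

Selection B ≠ q: {(a, 35), (c, 21), (c, 9), (n, 27), (n, 29), (n, 31), (t, 19), (t, 39), (v, 23), (w, 22), (z, 39)}
Taking the intersection: {(a, 35), (c, 21), (n, 29), (n, 31), (w, 22)}

{(a, 35), (c, 21), (n, 29), (n, 31), (w, 22)}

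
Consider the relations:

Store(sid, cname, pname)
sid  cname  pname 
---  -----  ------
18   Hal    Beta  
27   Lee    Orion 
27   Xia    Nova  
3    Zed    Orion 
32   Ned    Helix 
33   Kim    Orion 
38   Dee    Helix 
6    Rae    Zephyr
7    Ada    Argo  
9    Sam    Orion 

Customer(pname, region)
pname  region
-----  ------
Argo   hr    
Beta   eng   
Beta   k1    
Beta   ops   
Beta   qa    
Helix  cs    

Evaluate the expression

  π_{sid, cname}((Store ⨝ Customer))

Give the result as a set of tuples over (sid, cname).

{(18, Hal), (32, Ned), (38, Dee), (7, Ada)}

Store ⋈ Customer (natural join on pname): {(18, Hal, Beta, eng), (18, Hal, Beta, k1), (18, Hal, Beta, ops), (18, Hal, Beta, qa), (32, Ned, Helix, cs), (38, Dee, Helix, cs), (7, Ada, Argo, hr)}
π[sid, cname]: project onto (sid, cname) (3 duplicate(s) eliminated) → {(18, Hal), (32, Ned), (38, Dee), (7, Ada)}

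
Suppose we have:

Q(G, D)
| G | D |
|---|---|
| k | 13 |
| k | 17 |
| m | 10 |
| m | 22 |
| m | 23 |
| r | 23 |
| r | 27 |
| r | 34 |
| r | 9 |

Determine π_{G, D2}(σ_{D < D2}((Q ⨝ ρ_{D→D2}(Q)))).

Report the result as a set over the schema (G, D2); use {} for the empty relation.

{(k, 17), (m, 22), (m, 23), (r, 23), (r, 27), (r, 34)}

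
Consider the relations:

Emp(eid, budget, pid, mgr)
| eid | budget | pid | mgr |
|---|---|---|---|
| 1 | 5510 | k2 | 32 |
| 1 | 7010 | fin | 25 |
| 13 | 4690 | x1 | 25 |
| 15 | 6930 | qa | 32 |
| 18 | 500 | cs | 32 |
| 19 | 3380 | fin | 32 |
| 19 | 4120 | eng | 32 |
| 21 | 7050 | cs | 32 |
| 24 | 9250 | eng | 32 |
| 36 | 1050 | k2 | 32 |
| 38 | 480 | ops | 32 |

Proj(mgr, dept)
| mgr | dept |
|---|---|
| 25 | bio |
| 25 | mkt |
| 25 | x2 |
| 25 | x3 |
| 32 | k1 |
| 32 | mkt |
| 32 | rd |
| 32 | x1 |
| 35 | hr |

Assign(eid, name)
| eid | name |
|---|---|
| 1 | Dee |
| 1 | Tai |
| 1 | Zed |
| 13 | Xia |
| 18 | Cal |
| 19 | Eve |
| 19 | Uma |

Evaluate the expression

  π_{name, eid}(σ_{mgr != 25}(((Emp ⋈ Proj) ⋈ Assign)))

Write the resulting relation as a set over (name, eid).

{(Cal, 18), (Dee, 1), (Eve, 19), (Tai, 1), (Uma, 19), (Zed, 1)}

Natural join on mgr: {(1, 5510, k2, 32, k1), (1, 5510, k2, 32, mkt), (1, 5510, k2, 32, rd), (1, 5510, k2, 32, x1), (1, 7010, fin, 25, bio), (1, 7010, fin, 25, mkt), (1, 7010, fin, 25, x2), (1, 7010, fin, 25, x3), (13, 4690, x1, 25, bio), (13, 4690, x1, 25, mkt), (13, 4690, x1, 25, x2), (13, 4690, x1, 25, x3), (15, 6930, qa, 32, k1), (15, 6930, qa, 32, mkt), (15, 6930, qa, 32, rd), (15, 6930, qa, 32, x1), (18, 500, cs, 32, k1), (18, 500, cs, 32, mkt), (18, 500, cs, 32, rd), (18, 500, cs, 32, x1), (19, 3380, fin, 32, k1), (19, 3380, fin, 32, mkt), (19, 3380, fin, 32, rd), (19, 3380, fin, 32, x1), (19, 4120, eng, 32, k1), (19, 4120, eng, 32, mkt), (19, 4120, eng, 32, rd), (19, 4120, eng, 32, x1), (21, 7050, cs, 32, k1), (21, 7050, cs, 32, mkt), (21, 7050, cs, 32, rd), (21, 7050, cs, 32, x1), (24, 9250, eng, 32, k1), (24, 9250, eng, 32, mkt), (24, 9250, eng, 32, rd), (24, 9250, eng, 32, x1), (36, 1050, k2, 32, k1), (36, 1050, k2, 32, mkt), (36, 1050, k2, 32, rd), (36, 1050, k2, 32, x1), (38, 480, ops, 32, k1), (38, 480, ops, 32, mkt), (38, 480, ops, 32, rd), (38, 480, ops, 32, x1)}
Natural join on eid: {(1, 5510, k2, 32, k1, Dee), (1, 5510, k2, 32, k1, Tai), (1, 5510, k2, 32, k1, Zed), (1, 5510, k2, 32, mkt, Dee), (1, 5510, k2, 32, mkt, Tai), (1, 5510, k2, 32, mkt, Zed), (1, 5510, k2, 32, rd, Dee), (1, 5510, k2, 32, rd, Tai), (1, 5510, k2, 32, rd, Zed), (1, 5510, k2, 32, x1, Dee), (1, 5510, k2, 32, x1, Tai), (1, 5510, k2, 32, x1, Zed), (1, 7010, fin, 25, bio, Dee), (1, 7010, fin, 25, bio, Tai), (1, 7010, fin, 25, bio, Zed), (1, 7010, fin, 25, mkt, Dee), (1, 7010, fin, 25, mkt, Tai), (1, 7010, fin, 25, mkt, Zed), (1, 7010, fin, 25, x2, Dee), (1, 7010, fin, 25, x2, Tai), (1, 7010, fin, 25, x2, Zed), (1, 7010, fin, 25, x3, Dee), (1, 7010, fin, 25, x3, Tai), (1, 7010, fin, 25, x3, Zed), (13, 4690, x1, 25, bio, Xia), (13, 4690, x1, 25, mkt, Xia), (13, 4690, x1, 25, x2, Xia), (13, 4690, x1, 25, x3, Xia), (18, 500, cs, 32, k1, Cal), (18, 500, cs, 32, mkt, Cal), (18, 500, cs, 32, rd, Cal), (18, 500, cs, 32, x1, Cal), (19, 3380, fin, 32, k1, Eve), (19, 3380, fin, 32, k1, Uma), (19, 3380, fin, 32, mkt, Eve), (19, 3380, fin, 32, mkt, Uma), (19, 3380, fin, 32, rd, Eve), (19, 3380, fin, 32, rd, Uma), (19, 3380, fin, 32, x1, Eve), (19, 3380, fin, 32, x1, Uma), (19, 4120, eng, 32, k1, Eve), (19, 4120, eng, 32, k1, Uma), (19, 4120, eng, 32, mkt, Eve), (19, 4120, eng, 32, mkt, Uma), (19, 4120, eng, 32, rd, Eve), (19, 4120, eng, 32, rd, Uma), (19, 4120, eng, 32, x1, Eve), (19, 4120, eng, 32, x1, Uma)}
Selection mgr != 25: {(1, 5510, k2, 32, k1, Dee), (1, 5510, k2, 32, k1, Tai), (1, 5510, k2, 32, k1, Zed), (1, 5510, k2, 32, mkt, Dee), (1, 5510, k2, 32, mkt, Tai), (1, 5510, k2, 32, mkt, Zed), (1, 5510, k2, 32, rd, Dee), (1, 5510, k2, 32, rd, Tai), (1, 5510, k2, 32, rd, Zed), (1, 5510, k2, 32, x1, Dee), (1, 5510, k2, 32, x1, Tai), (1, 5510, k2, 32, x1, Zed), (18, 500, cs, 32, k1, Cal), (18, 500, cs, 32, mkt, Cal), (18, 500, cs, 32, rd, Cal), (18, 500, cs, 32, x1, Cal), (19, 3380, fin, 32, k1, Eve), (19, 3380, fin, 32, k1, Uma), (19, 3380, fin, 32, mkt, Eve), (19, 3380, fin, 32, mkt, Uma), (19, 3380, fin, 32, rd, Eve), (19, 3380, fin, 32, rd, Uma), (19, 3380, fin, 32, x1, Eve), (19, 3380, fin, 32, x1, Uma), (19, 4120, eng, 32, k1, Eve), (19, 4120, eng, 32, k1, Uma), (19, 4120, eng, 32, mkt, Eve), (19, 4120, eng, 32, mkt, Uma), (19, 4120, eng, 32, rd, Eve), (19, 4120, eng, 32, rd, Uma), (19, 4120, eng, 32, x1, Eve), (19, 4120, eng, 32, x1, Uma)}
π_{name, eid} gives {(Cal, 18), (Dee, 1), (Eve, 19), (Tai, 1), (Uma, 19), (Zed, 1)} (26 duplicate(s) eliminated).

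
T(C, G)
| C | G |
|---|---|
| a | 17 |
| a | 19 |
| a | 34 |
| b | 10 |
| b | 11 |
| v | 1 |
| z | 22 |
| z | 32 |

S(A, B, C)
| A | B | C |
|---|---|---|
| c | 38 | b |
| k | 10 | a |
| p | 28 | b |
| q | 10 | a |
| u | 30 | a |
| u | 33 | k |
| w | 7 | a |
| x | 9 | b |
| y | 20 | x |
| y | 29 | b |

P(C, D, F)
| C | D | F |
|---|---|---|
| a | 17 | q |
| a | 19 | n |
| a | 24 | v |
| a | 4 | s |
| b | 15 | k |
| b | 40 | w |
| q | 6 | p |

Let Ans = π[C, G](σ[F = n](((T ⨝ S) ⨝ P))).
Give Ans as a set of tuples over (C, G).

{(a, 17), (a, 19), (a, 34)}

T ⋈ S (natural join on C): {(a, 17, k, 10), (a, 17, q, 10), (a, 17, u, 30), (a, 17, w, 7), (a, 19, k, 10), (a, 19, q, 10), (a, 19, u, 30), (a, 19, w, 7), (a, 34, k, 10), (a, 34, q, 10), (a, 34, u, 30), (a, 34, w, 7), (b, 10, c, 38), (b, 10, p, 28), (b, 10, x, 9), (b, 10, y, 29), (b, 11, c, 38), (b, 11, p, 28), (b, 11, x, 9), (b, 11, y, 29)}
(T ⨝ S) ⋈ P (natural join on C): {(a, 17, k, 10, 17, q), (a, 17, k, 10, 19, n), (a, 17, k, 10, 24, v), (a, 17, k, 10, 4, s), (a, 17, q, 10, 17, q), (a, 17, q, 10, 19, n), (a, 17, q, 10, 24, v), (a, 17, q, 10, 4, s), (a, 17, u, 30, 17, q), (a, 17, u, 30, 19, n), (a, 17, u, 30, 24, v), (a, 17, u, 30, 4, s), (a, 17, w, 7, 17, q), (a, 17, w, 7, 19, n), (a, 17, w, 7, 24, v), (a, 17, w, 7, 4, s), (a, 19, k, 10, 17, q), (a, 19, k, 10, 19, n), (a, 19, k, 10, 24, v), (a, 19, k, 10, 4, s), (a, 19, q, 10, 17, q), (a, 19, q, 10, 19, n), (a, 19, q, 10, 24, v), (a, 19, q, 10, 4, s), (a, 19, u, 30, 17, q), (a, 19, u, 30, 19, n), (a, 19, u, 30, 24, v), (a, 19, u, 30, 4, s), (a, 19, w, 7, 17, q), (a, 19, w, 7, 19, n), (a, 19, w, 7, 24, v), (a, 19, w, 7, 4, s), (a, 34, k, 10, 17, q), (a, 34, k, 10, 19, n), (a, 34, k, 10, 24, v), (a, 34, k, 10, 4, s), (a, 34, q, 10, 17, q), (a, 34, q, 10, 19, n), (a, 34, q, 10, 24, v), (a, 34, q, 10, 4, s), (a, 34, u, 30, 17, q), (a, 34, u, 30, 19, n), (a, 34, u, 30, 24, v), (a, 34, u, 30, 4, s), (a, 34, w, 7, 17, q), (a, 34, w, 7, 19, n), (a, 34, w, 7, 24, v), (a, 34, w, 7, 4, s), (b, 10, c, 38, 15, k), (b, 10, c, 38, 40, w), (b, 10, p, 28, 15, k), (b, 10, p, 28, 40, w), (b, 10, x, 9, 15, k), (b, 10, x, 9, 40, w), (b, 10, y, 29, 15, k), (b, 10, y, 29, 40, w), (b, 11, c, 38, 15, k), (b, 11, c, 38, 40, w), (b, 11, p, 28, 15, k), (b, 11, p, 28, 40, w), (b, 11, x, 9, 15, k), (b, 11, x, 9, 40, w), (b, 11, y, 29, 15, k), (b, 11, y, 29, 40, w)}
Selection F = n: {(a, 17, k, 10, 19, n), (a, 17, q, 10, 19, n), (a, 17, u, 30, 19, n), (a, 17, w, 7, 19, n), (a, 19, k, 10, 19, n), (a, 19, q, 10, 19, n), (a, 19, u, 30, 19, n), (a, 19, w, 7, 19, n), (a, 34, k, 10, 19, n), (a, 34, q, 10, 19, n), (a, 34, u, 30, 19, n), (a, 34, w, 7, 19, n)}
π_{C, G} gives {(a, 17), (a, 19), (a, 34)} (9 duplicate(s) eliminated).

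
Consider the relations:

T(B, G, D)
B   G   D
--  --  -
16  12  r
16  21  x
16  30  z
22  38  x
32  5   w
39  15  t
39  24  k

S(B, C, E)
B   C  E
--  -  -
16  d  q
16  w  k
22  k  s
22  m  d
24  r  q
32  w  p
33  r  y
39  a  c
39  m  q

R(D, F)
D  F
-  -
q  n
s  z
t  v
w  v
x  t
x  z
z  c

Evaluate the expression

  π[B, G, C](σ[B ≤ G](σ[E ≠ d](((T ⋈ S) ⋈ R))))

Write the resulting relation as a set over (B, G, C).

T ⋈ S (natural join on B): {(16, 12, r, d, q), (16, 12, r, w, k), (16, 21, x, d, q), (16, 21, x, w, k), (16, 30, z, d, q), (16, 30, z, w, k), (22, 38, x, k, s), (22, 38, x, m, d), (32, 5, w, w, p), (39, 15, t, a, c), (39, 15, t, m, q), (39, 24, k, a, c), (39, 24, k, m, q)}
(T ⋈ S) ⋈ R (natural join on D): {(16, 21, x, d, q, t), (16, 21, x, d, q, z), (16, 21, x, w, k, t), (16, 21, x, w, k, z), (16, 30, z, d, q, c), (16, 30, z, w, k, c), (22, 38, x, k, s, t), (22, 38, x, k, s, z), (22, 38, x, m, d, t), (22, 38, x, m, d, z), (32, 5, w, w, p, v), (39, 15, t, a, c, v), (39, 15, t, m, q, v)}
Filtering on E ≠ d leaves {(16, 21, x, d, q, t), (16, 21, x, d, q, z), (16, 21, x, w, k, t), (16, 21, x, w, k, z), (16, 30, z, d, q, c), (16, 30, z, w, k, c), (22, 38, x, k, s, t), (22, 38, x, k, s, z), (32, 5, w, w, p, v), (39, 15, t, a, c, v), (39, 15, t, m, q, v)}.
Filtering on B ≤ G leaves {(16, 21, x, d, q, t), (16, 21, x, d, q, z), (16, 21, x, w, k, t), (16, 21, x, w, k, z), (16, 30, z, d, q, c), (16, 30, z, w, k, c), (22, 38, x, k, s, t), (22, 38, x, k, s, z)}.
Keep only column(s) B, G, C (3 duplicate(s) eliminated): {(16, 21, d), (16, 21, w), (16, 30, d), (16, 30, w), (22, 38, k)}

{(16, 21, d), (16, 21, w), (16, 30, d), (16, 30, w), (22, 38, k)}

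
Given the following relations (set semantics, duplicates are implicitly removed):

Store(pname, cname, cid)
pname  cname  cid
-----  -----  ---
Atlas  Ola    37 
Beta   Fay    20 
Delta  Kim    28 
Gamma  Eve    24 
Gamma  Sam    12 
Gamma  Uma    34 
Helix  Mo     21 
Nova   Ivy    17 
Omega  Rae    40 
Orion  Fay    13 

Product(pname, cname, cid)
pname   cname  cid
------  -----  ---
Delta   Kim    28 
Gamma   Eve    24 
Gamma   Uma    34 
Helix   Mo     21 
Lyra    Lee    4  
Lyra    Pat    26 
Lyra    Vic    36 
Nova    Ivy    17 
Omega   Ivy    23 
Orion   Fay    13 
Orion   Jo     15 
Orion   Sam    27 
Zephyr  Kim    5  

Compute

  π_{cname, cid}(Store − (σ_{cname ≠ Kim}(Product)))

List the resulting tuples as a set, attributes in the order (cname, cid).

{(Fay, 20), (Kim, 28), (Ola, 37), (Rae, 40), (Sam, 12)}

σ[cname ≠ Kim]: keep tuples satisfying cname ≠ Kim → {(Gamma, Eve, 24), (Gamma, Uma, 34), (Helix, Mo, 21), (Lyra, Lee, 4), (Lyra, Pat, 26), (Lyra, Vic, 36), (Nova, Ivy, 17), (Omega, Ivy, 23), (Orion, Fay, 13), (Orion, Jo, 15), (Orion, Sam, 27)}
Taking the difference: {(Atlas, Ola, 37), (Beta, Fay, 20), (Delta, Kim, 28), (Gamma, Sam, 12), (Omega, Rae, 40)}
Projecting to cname, cid: {(Fay, 20), (Kim, 28), (Ola, 37), (Rae, 40), (Sam, 12)}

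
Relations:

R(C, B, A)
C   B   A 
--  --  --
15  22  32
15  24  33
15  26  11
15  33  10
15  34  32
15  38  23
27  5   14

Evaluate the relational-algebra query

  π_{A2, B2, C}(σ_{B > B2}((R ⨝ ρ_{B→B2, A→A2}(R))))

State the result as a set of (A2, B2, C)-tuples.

ρ[B→B2, A→A2]: schema becomes (C, B2, A2); tuples unchanged.
Natural join on C: {(15, 22, 32, 22, 32), (15, 22, 32, 24, 33), (15, 22, 32, 26, 11), (15, 22, 32, 33, 10), (15, 22, 32, 34, 32), (15, 22, 32, 38, 23), (15, 24, 33, 22, 32), (15, 24, 33, 24, 33), (15, 24, 33, 26, 11), (15, 24, 33, 33, 10), (15, 24, 33, 34, 32), (15, 24, 33, 38, 23), (15, 26, 11, 22, 32), (15, 26, 11, 24, 33), (15, 26, 11, 26, 11), (15, 26, 11, 33, 10), (15, 26, 11, 34, 32), (15, 26, 11, 38, 23), (15, 33, 10, 22, 32), (15, 33, 10, 24, 33), (15, 33, 10, 26, 11), (15, 33, 10, 33, 10), (15, 33, 10, 34, 32), (15, 33, 10, 38, 23), (15, 34, 32, 22, 32), (15, 34, 32, 24, 33), (15, 34, 32, 26, 11), (15, 34, 32, 33, 10), (15, 34, 32, 34, 32), (15, 34, 32, 38, 23), (15, 38, 23, 22, 32), (15, 38, 23, 24, 33), (15, 38, 23, 26, 11), (15, 38, 23, 33, 10), (15, 38, 23, 34, 32), (15, 38, 23, 38, 23), (27, 5, 14, 5, 14)}
Filtering on B > B2 leaves {(15, 24, 33, 22, 32), (15, 26, 11, 22, 32), (15, 26, 11, 24, 33), (15, 33, 10, 22, 32), (15, 33, 10, 24, 33), (15, 33, 10, 26, 11), (15, 34, 32, 22, 32), (15, 34, 32, 24, 33), (15, 34, 32, 26, 11), (15, 34, 32, 33, 10), (15, 38, 23, 22, 32), (15, 38, 23, 24, 33), (15, 38, 23, 26, 11), (15, 38, 23, 33, 10), (15, 38, 23, 34, 32)}.
Projecting to A2, B2, C (10 duplicate(s) eliminated): {(10, 33, 15), (11, 26, 15), (32, 22, 15), (32, 34, 15), (33, 24, 15)}

{(10, 33, 15), (11, 26, 15), (32, 22, 15), (32, 34, 15), (33, 24, 15)}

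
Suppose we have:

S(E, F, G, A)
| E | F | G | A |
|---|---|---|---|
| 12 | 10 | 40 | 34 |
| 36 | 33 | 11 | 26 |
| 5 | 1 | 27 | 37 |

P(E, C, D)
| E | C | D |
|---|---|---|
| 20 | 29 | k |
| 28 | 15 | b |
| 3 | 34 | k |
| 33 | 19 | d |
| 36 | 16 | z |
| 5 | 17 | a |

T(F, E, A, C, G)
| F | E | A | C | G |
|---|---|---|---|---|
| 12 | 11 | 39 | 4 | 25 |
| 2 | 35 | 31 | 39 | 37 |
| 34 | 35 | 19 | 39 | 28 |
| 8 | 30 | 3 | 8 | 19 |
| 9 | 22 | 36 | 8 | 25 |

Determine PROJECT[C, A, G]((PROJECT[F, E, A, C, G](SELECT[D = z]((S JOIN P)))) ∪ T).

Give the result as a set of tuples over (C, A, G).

S ⋈ P (natural join on E): {(36, 33, 11, 26, 16, z), (5, 1, 27, 37, 17, a)}
Selection D = z: {(36, 33, 11, 26, 16, z)}
π_{F, E, A, C, G} gives {(33, 36, 26, 16, 11)}.
Set union of the two operands is {(12, 11, 39, 4, 25), (2, 35, 31, 39, 37), (33, 36, 26, 16, 11), (34, 35, 19, 39, 28), (8, 30, 3, 8, 19), (9, 22, 36, 8, 25)}.
π_{C, A, G} gives {(16, 26, 11), (39, 19, 28), (39, 31, 37), (4, 39, 25), (8, 3, 19), (8, 36, 25)}.

{(16, 26, 11), (39, 19, 28), (39, 31, 37), (4, 39, 25), (8, 3, 19), (8, 36, 25)}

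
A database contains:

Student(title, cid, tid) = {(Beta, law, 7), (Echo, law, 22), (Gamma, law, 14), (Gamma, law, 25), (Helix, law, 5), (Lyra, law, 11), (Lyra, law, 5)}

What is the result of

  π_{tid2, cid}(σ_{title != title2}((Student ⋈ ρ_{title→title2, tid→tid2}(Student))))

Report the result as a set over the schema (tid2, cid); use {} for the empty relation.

{(11, law), (14, law), (22, law), (25, law), (5, law), (7, law)}

ρ[title→title2, tid→tid2]: schema becomes (title2, cid, tid2); tuples unchanged.
Joining Student and ρ_{title→title2, tid→tid2}(Student) on cid yields {(Beta, law, 7, Beta, 7), (Beta, law, 7, Echo, 22), (Beta, law, 7, Gamma, 14), (Beta, law, 7, Gamma, 25), (Beta, law, 7, Helix, 5), (Beta, law, 7, Lyra, 11), (Beta, law, 7, Lyra, 5), (Echo, law, 22, Beta, 7), (Echo, law, 22, Echo, 22), (Echo, law, 22, Gamma, 14), (Echo, law, 22, Gamma, 25), (Echo, law, 22, Helix, 5), (Echo, law, 22, Lyra, 11), (Echo, law, 22, Lyra, 5), (Gamma, law, 14, Beta, 7), (Gamma, law, 14, Echo, 22), (Gamma, law, 14, Gamma, 14), (Gamma, law, 14, Gamma, 25), (Gamma, law, 14, Helix, 5), (Gamma, law, 14, Lyra, 11), (Gamma, law, 14, Lyra, 5), (Gamma, law, 25, Beta, 7), (Gamma, law, 25, Echo, 22), (Gamma, law, 25, Gamma, 14), (Gamma, law, 25, Gamma, 25), (Gamma, law, 25, Helix, 5), (Gamma, law, 25, Lyra, 11), (Gamma, law, 25, Lyra, 5), (Helix, law, 5, Beta, 7), (Helix, law, 5, Echo, 22), (Helix, law, 5, Gamma, 14), (Helix, law, 5, Gamma, 25), (Helix, law, 5, Helix, 5), (Helix, law, 5, Lyra, 11), (Helix, law, 5, Lyra, 5), (Lyra, law, 11, Beta, 7), (Lyra, law, 11, Echo, 22), (Lyra, law, 11, Gamma, 14), (Lyra, law, 11, Gamma, 25), (Lyra, law, 11, Helix, 5), (Lyra, law, 11, Lyra, 11), (Lyra, law, 11, Lyra, 5), (Lyra, law, 5, Beta, 7), (Lyra, law, 5, Echo, 22), (Lyra, law, 5, Gamma, 14), (Lyra, law, 5, Gamma, 25), (Lyra, law, 5, Helix, 5), (Lyra, law, 5, Lyra, 11), (Lyra, law, 5, Lyra, 5)}.
Filtering on title != title2 leaves {(Beta, law, 7, Echo, 22), (Beta, law, 7, Gamma, 14), (Beta, law, 7, Gamma, 25), (Beta, law, 7, Helix, 5), (Beta, law, 7, Lyra, 11), (Beta, law, 7, Lyra, 5), (Echo, law, 22, Beta, 7), (Echo, law, 22, Gamma, 14), (Echo, law, 22, Gamma, 25), (Echo, law, 22, Helix, 5), (Echo, law, 22, Lyra, 11), (Echo, law, 22, Lyra, 5), (Gamma, law, 14, Beta, 7), (Gamma, law, 14, Echo, 22), (Gamma, law, 14, Helix, 5), (Gamma, law, 14, Lyra, 11), (Gamma, law, 14, Lyra, 5), (Gamma, law, 25, Beta, 7), (Gamma, law, 25, Echo, 22), (Gamma, law, 25, Helix, 5), (Gamma, law, 25, Lyra, 11), (Gamma, law, 25, Lyra, 5), (Helix, law, 5, Beta, 7), (Helix, law, 5, Echo, 22), (Helix, law, 5, Gamma, 14), (Helix, law, 5, Gamma, 25), (Helix, law, 5, Lyra, 11), (Helix, law, 5, Lyra, 5), (Lyra, law, 11, Beta, 7), (Lyra, law, 11, Echo, 22), (Lyra, law, 11, Gamma, 14), (Lyra, law, 11, Gamma, 25), (Lyra, law, 11, Helix, 5), (Lyra, law, 5, Beta, 7), (Lyra, law, 5, Echo, 22), (Lyra, law, 5, Gamma, 14), (Lyra, law, 5, Gamma, 25), (Lyra, law, 5, Helix, 5)}.
Projecting to tid2, cid (32 duplicate(s) eliminated): {(11, law), (14, law), (22, law), (25, law), (5, law), (7, law)}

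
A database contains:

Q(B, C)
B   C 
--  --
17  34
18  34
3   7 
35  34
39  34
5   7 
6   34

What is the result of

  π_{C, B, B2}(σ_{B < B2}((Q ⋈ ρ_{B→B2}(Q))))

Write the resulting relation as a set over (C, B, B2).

ρ[B→B2]: schema becomes (B2, C); tuples unchanged.
Joining Q and ρ_{B→B2}(Q) on C yields {(17, 34, 17), (17, 34, 18), (17, 34, 35), (17, 34, 39), (17, 34, 6), (18, 34, 17), (18, 34, 18), (18, 34, 35), (18, 34, 39), (18, 34, 6), (3, 7, 3), (3, 7, 5), (35, 34, 17), (35, 34, 18), (35, 34, 35), (35, 34, 39), (35, 34, 6), (39, 34, 17), (39, 34, 18), (39, 34, 35), (39, 34, 39), (39, 34, 6), (5, 7, 3), (5, 7, 5), (6, 34, 17), (6, 34, 18), (6, 34, 35), (6, 34, 39), (6, 34, 6)}.
Apply σ_{B < B2}; surviving tuples: {(17, 34, 18), (17, 34, 35), (17, 34, 39), (18, 34, 35), (18, 34, 39), (3, 7, 5), (35, 34, 39), (6, 34, 17), (6, 34, 18), (6, 34, 35), (6, 34, 39)}
π[C, B, B2]: project onto (C, B, B2) → {(34, 17, 18), (34, 17, 35), (34, 17, 39), (34, 18, 35), (34, 18, 39), (34, 35, 39), (34, 6, 17), (34, 6, 18), (34, 6, 35), (34, 6, 39), (7, 3, 5)}

{(34, 17, 18), (34, 17, 35), (34, 17, 39), (34, 18, 35), (34, 18, 39), (34, 35, 39), (34, 6, 17), (34, 6, 18), (34, 6, 35), (34, 6, 39), (7, 3, 5)}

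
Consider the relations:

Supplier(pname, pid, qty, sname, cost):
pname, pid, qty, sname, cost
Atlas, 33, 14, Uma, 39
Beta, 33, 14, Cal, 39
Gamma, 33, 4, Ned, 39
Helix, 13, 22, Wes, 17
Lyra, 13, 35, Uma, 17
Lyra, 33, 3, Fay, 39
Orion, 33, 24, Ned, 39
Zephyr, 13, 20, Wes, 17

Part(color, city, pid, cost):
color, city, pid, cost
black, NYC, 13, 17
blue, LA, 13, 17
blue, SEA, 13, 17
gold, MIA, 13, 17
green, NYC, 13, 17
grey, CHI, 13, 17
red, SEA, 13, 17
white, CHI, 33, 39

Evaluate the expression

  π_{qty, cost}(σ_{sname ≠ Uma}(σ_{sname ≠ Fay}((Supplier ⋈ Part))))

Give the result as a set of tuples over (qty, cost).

{(14, 39), (20, 17), (22, 17), (24, 39), (4, 39)}

Supplier ⋈ Part (natural join on pid, cost): {(Atlas, 33, 14, Uma, 39, white, CHI), (Beta, 33, 14, Cal, 39, white, CHI), (Gamma, 33, 4, Ned, 39, white, CHI), (Helix, 13, 22, Wes, 17, black, NYC), (Helix, 13, 22, Wes, 17, blue, LA), (Helix, 13, 22, Wes, 17, blue, SEA), (Helix, 13, 22, Wes, 17, gold, MIA), (Helix, 13, 22, Wes, 17, green, NYC), (Helix, 13, 22, Wes, 17, grey, CHI), (Helix, 13, 22, Wes, 17, red, SEA), (Lyra, 13, 35, Uma, 17, black, NYC), (Lyra, 13, 35, Uma, 17, blue, LA), (Lyra, 13, 35, Uma, 17, blue, SEA), (Lyra, 13, 35, Uma, 17, gold, MIA), (Lyra, 13, 35, Uma, 17, green, NYC), (Lyra, 13, 35, Uma, 17, grey, CHI), (Lyra, 13, 35, Uma, 17, red, SEA), (Lyra, 33, 3, Fay, 39, white, CHI), (Orion, 33, 24, Ned, 39, white, CHI), (Zephyr, 13, 20, Wes, 17, black, NYC), (Zephyr, 13, 20, Wes, 17, blue, LA), (Zephyr, 13, 20, Wes, 17, blue, SEA), (Zephyr, 13, 20, Wes, 17, gold, MIA), (Zephyr, 13, 20, Wes, 17, green, NYC), (Zephyr, 13, 20, Wes, 17, grey, CHI), (Zephyr, 13, 20, Wes, 17, red, SEA)}
Filtering on sname ≠ Fay leaves {(Atlas, 33, 14, Uma, 39, white, CHI), (Beta, 33, 14, Cal, 39, white, CHI), (Gamma, 33, 4, Ned, 39, white, CHI), (Helix, 13, 22, Wes, 17, black, NYC), (Helix, 13, 22, Wes, 17, blue, LA), (Helix, 13, 22, Wes, 17, blue, SEA), (Helix, 13, 22, Wes, 17, gold, MIA), (Helix, 13, 22, Wes, 17, green, NYC), (Helix, 13, 22, Wes, 17, grey, CHI), (Helix, 13, 22, Wes, 17, red, SEA), (Lyra, 13, 35, Uma, 17, black, NYC), (Lyra, 13, 35, Uma, 17, blue, LA), (Lyra, 13, 35, Uma, 17, blue, SEA), (Lyra, 13, 35, Uma, 17, gold, MIA), (Lyra, 13, 35, Uma, 17, green, NYC), (Lyra, 13, 35, Uma, 17, grey, CHI), (Lyra, 13, 35, Uma, 17, red, SEA), (Orion, 33, 24, Ned, 39, white, CHI), (Zephyr, 13, 20, Wes, 17, black, NYC), (Zephyr, 13, 20, Wes, 17, blue, LA), (Zephyr, 13, 20, Wes, 17, blue, SEA), (Zephyr, 13, 20, Wes, 17, gold, MIA), (Zephyr, 13, 20, Wes, 17, green, NYC), (Zephyr, 13, 20, Wes, 17, grey, CHI), (Zephyr, 13, 20, Wes, 17, red, SEA)}.
Filtering on sname ≠ Uma leaves {(Beta, 33, 14, Cal, 39, white, CHI), (Gamma, 33, 4, Ned, 39, white, CHI), (Helix, 13, 22, Wes, 17, black, NYC), (Helix, 13, 22, Wes, 17, blue, LA), (Helix, 13, 22, Wes, 17, blue, SEA), (Helix, 13, 22, Wes, 17, gold, MIA), (Helix, 13, 22, Wes, 17, green, NYC), (Helix, 13, 22, Wes, 17, grey, CHI), (Helix, 13, 22, Wes, 17, red, SEA), (Orion, 33, 24, Ned, 39, white, CHI), (Zephyr, 13, 20, Wes, 17, black, NYC), (Zephyr, 13, 20, Wes, 17, blue, LA), (Zephyr, 13, 20, Wes, 17, blue, SEA), (Zephyr, 13, 20, Wes, 17, gold, MIA), (Zephyr, 13, 20, Wes, 17, green, NYC), (Zephyr, 13, 20, Wes, 17, grey, CHI), (Zephyr, 13, 20, Wes, 17, red, SEA)}.
Keep only column(s) qty, cost (12 duplicate(s) eliminated): {(14, 39), (20, 17), (22, 17), (24, 39), (4, 39)}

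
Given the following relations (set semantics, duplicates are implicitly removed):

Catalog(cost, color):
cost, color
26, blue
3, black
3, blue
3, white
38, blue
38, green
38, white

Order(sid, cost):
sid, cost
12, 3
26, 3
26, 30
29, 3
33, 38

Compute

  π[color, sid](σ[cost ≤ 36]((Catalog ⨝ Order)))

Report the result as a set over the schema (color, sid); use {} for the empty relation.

Natural join on cost: {(3, black, 12), (3, black, 26), (3, black, 29), (3, blue, 12), (3, blue, 26), (3, blue, 29), (3, white, 12), (3, white, 26), (3, white, 29), (38, blue, 33), (38, green, 33), (38, white, 33)}
Selection cost ≤ 36: {(3, black, 12), (3, black, 26), (3, black, 29), (3, blue, 12), (3, blue, 26), (3, blue, 29), (3, white, 12), (3, white, 26), (3, white, 29)}
Projecting to color, sid: {(black, 12), (black, 26), (black, 29), (blue, 12), (blue, 26), (blue, 29), (white, 12), (white, 26), (white, 29)}

{(black, 12), (black, 26), (black, 29), (blue, 12), (blue, 26), (blue, 29), (white, 12), (white, 26), (white, 29)}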